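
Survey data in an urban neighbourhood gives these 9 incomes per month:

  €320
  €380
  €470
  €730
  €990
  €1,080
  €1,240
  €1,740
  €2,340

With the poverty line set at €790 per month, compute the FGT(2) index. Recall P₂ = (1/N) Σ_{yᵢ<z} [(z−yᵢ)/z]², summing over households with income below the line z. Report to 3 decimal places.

0.088

Below z: €320, €380, €470, €730 (q = 4 of N = 9).
Shortfall ratios: (790−320)/790 = 0.5949; (790−380)/790 = 0.5190; (790−470)/790 = 0.4051; (790−730)/790 = 0.0759.
Squared: 0.3539; 0.2693; 0.1641; 0.0058.
Sum = 0.793142; P₂ = 0.793142 / 9 = 0.088.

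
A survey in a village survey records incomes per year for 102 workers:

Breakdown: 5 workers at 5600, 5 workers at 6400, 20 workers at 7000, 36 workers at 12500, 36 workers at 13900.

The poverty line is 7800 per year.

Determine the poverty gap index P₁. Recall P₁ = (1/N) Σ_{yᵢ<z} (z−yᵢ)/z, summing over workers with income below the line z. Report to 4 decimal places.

Poor units: 5×5600, 5×6400, 20×7000 (q = 30 of N = 102).
Relative gaps: (7800−5600)/7800 = 0.2821 (×5); (7800−6400)/7800 = 0.1795 (×5); (7800−7000)/7800 = 0.1026 (×20).
Σ = 4.358974. Dividing by the full population N = 102 gives P₁ = 0.0427.

0.0427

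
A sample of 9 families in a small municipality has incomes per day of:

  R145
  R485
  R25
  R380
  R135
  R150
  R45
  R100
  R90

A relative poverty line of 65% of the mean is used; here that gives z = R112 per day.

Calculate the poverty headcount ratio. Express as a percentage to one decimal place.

4 of the 9 families have income below R112.
H = 4/9 = 44.4%.

44.4%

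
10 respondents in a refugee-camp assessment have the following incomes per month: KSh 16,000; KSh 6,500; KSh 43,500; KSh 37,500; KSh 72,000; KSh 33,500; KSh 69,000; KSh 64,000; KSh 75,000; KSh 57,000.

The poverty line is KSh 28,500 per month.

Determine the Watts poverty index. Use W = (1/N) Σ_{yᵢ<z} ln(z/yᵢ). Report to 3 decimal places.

Below z: KSh 6,500, KSh 16,000 (q = 2 of N = 10).
Log shortfalls: ln(28500/6500) = 1.4781; ln(28500/16000) = 0.5773.
W = 2.055417 / 10 = 0.206.

0.206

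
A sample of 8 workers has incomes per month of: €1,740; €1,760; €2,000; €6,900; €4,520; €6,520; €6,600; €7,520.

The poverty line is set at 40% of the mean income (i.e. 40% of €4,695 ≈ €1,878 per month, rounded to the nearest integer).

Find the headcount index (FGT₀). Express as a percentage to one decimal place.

25.0%

2 of the 8 workers have income below €1,878.
H = 2/8 = 25.0%.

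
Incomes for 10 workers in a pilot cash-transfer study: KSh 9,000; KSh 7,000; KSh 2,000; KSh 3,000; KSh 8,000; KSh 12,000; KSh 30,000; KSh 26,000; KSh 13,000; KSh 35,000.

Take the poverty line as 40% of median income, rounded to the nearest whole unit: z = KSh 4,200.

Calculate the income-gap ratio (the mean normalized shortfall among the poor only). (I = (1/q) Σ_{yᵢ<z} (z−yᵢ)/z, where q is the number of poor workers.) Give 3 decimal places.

Incomes under z: KSh 2,000, KSh 3,000 (q = 2 of N = 10).
Relative gaps: 0.5238, 0.2857; sum = 0.809524.
I averages over the q = 2 poor units only: 0.809524 / 2 = 0.405.

0.405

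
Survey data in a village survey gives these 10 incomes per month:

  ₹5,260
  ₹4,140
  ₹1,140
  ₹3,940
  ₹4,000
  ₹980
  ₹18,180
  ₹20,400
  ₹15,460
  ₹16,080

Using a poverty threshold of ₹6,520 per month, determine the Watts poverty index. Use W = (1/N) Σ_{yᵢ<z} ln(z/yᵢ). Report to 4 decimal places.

Below the line: ₹980, ₹1,140, ₹3,940, ₹4,000, ₹4,140, ₹5,260 (q = 6 of N = 10).
Log gaps: ln(6520/980) = 1.8951; ln(6520/1140) = 1.7438; ln(6520/3940) = 0.5037; ln(6520/4000) = 0.4886; ln(6520/4140) = 0.4542; ln(6520/5260) = 0.2147.
W = 5.300119 / 10 = 0.5300.

0.5300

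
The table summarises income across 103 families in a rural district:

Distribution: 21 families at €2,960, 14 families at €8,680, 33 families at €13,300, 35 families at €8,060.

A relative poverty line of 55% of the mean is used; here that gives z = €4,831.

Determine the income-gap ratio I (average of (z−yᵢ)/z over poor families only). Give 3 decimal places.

0.387

Poor units: 21×€2,960 (q = 21 of N = 103).
Shortfall ratios (z−y)/z: 0.3873 (×21); sum = 8.133099.
The income-gap ratio divides by q (the poor only): 8.133099 / 21 = 0.387.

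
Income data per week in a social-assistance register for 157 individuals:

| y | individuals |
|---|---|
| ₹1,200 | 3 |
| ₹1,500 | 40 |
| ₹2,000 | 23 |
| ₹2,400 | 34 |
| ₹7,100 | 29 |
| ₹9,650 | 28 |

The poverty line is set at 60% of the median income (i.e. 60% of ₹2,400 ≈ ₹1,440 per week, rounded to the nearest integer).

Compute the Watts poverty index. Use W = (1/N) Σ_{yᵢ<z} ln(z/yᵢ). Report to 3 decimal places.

Below z: 3×₹1,200 (q = 3 of N = 157).
Log shortfalls: ln(1440/1200) = 0.1823 (×3).
W = 0.546965 / 157 = 0.003.

0.003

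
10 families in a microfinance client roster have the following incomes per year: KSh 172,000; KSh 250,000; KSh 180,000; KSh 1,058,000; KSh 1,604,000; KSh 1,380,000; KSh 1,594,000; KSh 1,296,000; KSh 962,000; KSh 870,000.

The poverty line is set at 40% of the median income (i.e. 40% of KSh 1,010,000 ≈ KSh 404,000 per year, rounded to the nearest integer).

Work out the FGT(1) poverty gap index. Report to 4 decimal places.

Below z: KSh 172,000, KSh 180,000, KSh 250,000 (q = 3 of N = 10).
Gap ratios (z−y)/z: (404000−172000)/404000 = 0.5743; (404000−180000)/404000 = 0.5545; (404000−250000)/404000 = 0.3812.
Sum of shortfalls = 1.509901; P₁ averages over all N: 1.509901 / 10 = 0.1510.

0.1510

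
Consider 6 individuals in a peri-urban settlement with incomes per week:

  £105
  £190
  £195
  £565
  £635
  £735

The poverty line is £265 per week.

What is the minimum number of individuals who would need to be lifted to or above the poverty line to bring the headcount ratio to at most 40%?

1

3 of the 6 individuals are poor, so H = 3/6 = 0.500.
A headcount ratio of at most 40% allows at most ⌊0.40 × 6⌋ = 2 poor individuals.
So at least 3 − 2 = 1 must be lifted.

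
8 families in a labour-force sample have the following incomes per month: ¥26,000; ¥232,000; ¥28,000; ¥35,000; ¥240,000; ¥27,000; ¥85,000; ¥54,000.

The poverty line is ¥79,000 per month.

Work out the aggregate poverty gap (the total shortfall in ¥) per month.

¥225,000

Poor units: ¥26,000, ¥27,000, ¥28,000, ¥35,000, ¥54,000 (q = 5 of N = 8).
Individual gaps: 79000−26000 = 53000; 79000−27000 = 52000; 79000−28000 = 51000; 79000−35000 = 44000; 79000−54000 = 25000.
Aggregate gap = ¥225,000.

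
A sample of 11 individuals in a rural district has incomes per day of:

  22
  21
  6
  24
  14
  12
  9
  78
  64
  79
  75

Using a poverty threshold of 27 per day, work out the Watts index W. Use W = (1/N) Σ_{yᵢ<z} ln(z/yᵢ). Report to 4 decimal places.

Below z: 6, 9, 12, 14, 21, 22, 24 (q = 7 of N = 11).
ln(z/y) terms: ln(27/6) = 1.5041; ln(27/9) = 1.0986; ln(27/12) = 0.8109; ln(27/14) = 0.6568; ln(27/21) = 0.2513; ln(27/22) = 0.2048; ln(27/24) = 0.1178.
W = 4.644291 / 11 = 0.4222.

0.4222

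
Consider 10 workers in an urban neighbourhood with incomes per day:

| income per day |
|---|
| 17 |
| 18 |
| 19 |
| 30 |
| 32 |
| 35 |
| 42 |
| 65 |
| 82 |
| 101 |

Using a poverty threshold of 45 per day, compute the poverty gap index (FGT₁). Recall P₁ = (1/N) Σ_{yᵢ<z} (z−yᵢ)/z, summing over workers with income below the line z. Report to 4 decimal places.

Poor units: 17, 18, 19, 30, 32, 35, 42 (q = 7 of N = 10).
Normalized shortfalls: (45−17)/45 = 0.6222; (45−18)/45 = 0.6000; (45−19)/45 = 0.5778; (45−30)/45 = 0.3333; (45−32)/45 = 0.2889; (45−35)/45 = 0.2222; (45−42)/45 = 0.0667.
Σ = 2.711111. Dividing by the full population N = 10 gives P₁ = 0.2711.

0.2711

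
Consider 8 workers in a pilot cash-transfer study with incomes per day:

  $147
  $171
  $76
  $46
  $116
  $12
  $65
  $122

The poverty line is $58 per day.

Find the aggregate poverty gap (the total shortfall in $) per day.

Below z: $12, $46 (q = 2 of N = 8).
Individual gaps: 58−12 = 46; 58−46 = 12.
Aggregate gap = $58.

$58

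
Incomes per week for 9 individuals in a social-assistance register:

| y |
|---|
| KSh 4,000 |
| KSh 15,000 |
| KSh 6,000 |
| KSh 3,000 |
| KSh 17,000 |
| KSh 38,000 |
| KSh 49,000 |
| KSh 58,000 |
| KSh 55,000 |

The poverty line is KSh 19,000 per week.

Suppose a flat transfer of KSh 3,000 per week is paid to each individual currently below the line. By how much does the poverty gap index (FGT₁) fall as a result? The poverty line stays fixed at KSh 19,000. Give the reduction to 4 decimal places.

Before: below the line — KSh 3,000, KSh 4,000, KSh 6,000, KSh 15,000, KSh 17,000; poverty gap index (FGT₁) = 0.292398.
After the KSh 3,000 transfer: below the line — KSh 6,000, KSh 7,000, KSh 9,000, KSh 18,000; poverty gap index (FGT₁) = 0.210526.
Reduction = 0.292398 − 0.210526 = 0.0819.

0.0819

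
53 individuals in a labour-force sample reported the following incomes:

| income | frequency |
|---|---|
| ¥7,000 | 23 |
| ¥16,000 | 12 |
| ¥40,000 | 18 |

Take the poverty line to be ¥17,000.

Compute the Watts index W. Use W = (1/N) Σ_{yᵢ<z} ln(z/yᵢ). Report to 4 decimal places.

0.3988

Below z: 23×¥7,000, 12×¥16,000 (q = 35 of N = 53).
ln(z/y) terms: ln(17000/7000) = 0.8873 (×23); ln(17000/16000) = 0.0606 (×12).
W = 21.135469 / 53 = 0.3988.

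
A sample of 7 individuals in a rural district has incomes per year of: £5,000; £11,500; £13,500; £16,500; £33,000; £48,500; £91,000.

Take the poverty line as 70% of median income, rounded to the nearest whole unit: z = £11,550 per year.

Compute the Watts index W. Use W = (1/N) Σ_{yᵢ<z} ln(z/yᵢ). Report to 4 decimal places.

0.1202

Incomes under z: £5,000, £11,500 (q = 2 of N = 7).
ln(z/y) terms: ln(11550/5000) = 0.8372; ln(11550/11500) = 0.0043.
W = 0.841586 / 7 = 0.1202.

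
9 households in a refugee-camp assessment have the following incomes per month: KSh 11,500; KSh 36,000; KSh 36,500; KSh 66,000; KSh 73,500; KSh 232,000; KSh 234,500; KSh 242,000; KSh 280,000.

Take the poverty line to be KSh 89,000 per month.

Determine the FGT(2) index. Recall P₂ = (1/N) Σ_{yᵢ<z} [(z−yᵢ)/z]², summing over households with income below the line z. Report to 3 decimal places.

0.173

Below z: KSh 11,500, KSh 36,000, KSh 36,500, KSh 66,000, KSh 73,500 (q = 5 of N = 9).
Gap ratios (z−y)/z: (89000−11500)/89000 = 0.8708; (89000−36000)/89000 = 0.5955; (89000−36500)/89000 = 0.5899; (89000−66000)/89000 = 0.2584; (89000−73500)/89000 = 0.1742.
Squared: 0.7583; 0.3546; 0.3480; 0.0668; 0.0303.
Sum = 1.557979; P₂ = 1.557979 / 9 = 0.173.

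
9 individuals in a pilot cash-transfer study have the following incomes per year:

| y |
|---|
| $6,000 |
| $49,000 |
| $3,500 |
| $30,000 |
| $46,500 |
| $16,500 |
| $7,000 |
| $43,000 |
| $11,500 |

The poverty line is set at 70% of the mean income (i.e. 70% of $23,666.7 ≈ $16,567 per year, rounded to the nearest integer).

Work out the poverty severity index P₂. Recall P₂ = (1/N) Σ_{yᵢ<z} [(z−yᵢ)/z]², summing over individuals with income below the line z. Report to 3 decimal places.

0.162

Below z: $3,500, $6,000, $7,000, $11,500, $16,500 (q = 5 of N = 9).
Normalized shortfalls: (16567−3500)/16567 = 0.7887; (16567−6000)/16567 = 0.6378; (16567−7000)/16567 = 0.5775; (16567−11500)/16567 = 0.3058; (16567−16500)/16567 = 0.0040.
Squared: 0.6221; 0.4068; 0.3335; 0.0935; 0.0000.
Sum = 1.455973; P₂ = 1.455973 / 9 = 0.162.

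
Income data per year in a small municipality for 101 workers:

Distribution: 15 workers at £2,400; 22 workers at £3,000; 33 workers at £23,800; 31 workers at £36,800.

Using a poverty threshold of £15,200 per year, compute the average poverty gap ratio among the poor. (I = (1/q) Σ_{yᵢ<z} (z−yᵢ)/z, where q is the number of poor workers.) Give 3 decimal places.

0.819

Incomes under z: 15×£2,400, 22×£3,000 (q = 37 of N = 101).
Shortfall ratios (z−y)/z: 0.8421 (×15), 0.8026 (×22); sum = 30.289474.
The income-gap ratio divides by q (the poor only): 30.289474 / 37 = 0.819.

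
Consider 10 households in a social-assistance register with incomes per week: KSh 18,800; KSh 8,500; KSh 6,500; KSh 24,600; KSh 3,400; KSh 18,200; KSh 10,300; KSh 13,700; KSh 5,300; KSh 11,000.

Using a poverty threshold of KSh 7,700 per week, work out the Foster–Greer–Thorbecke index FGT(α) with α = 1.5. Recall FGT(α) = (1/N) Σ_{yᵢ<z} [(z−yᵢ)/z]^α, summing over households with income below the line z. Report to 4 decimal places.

Below z: KSh 3,400, KSh 5,300, KSh 6,500 (q = 3 of N = 10).
Relative gaps: (7700−3400)/7700 = 0.5584; (7700−5300)/7700 = 0.3117; (7700−6500)/7700 = 0.1558.
Raised to α = 1.5: 0.41732; 0.17401; 0.06152.
Sum = 0.652853; FGT(1.5) = 0.652853 / 10 = 0.0653.

0.0653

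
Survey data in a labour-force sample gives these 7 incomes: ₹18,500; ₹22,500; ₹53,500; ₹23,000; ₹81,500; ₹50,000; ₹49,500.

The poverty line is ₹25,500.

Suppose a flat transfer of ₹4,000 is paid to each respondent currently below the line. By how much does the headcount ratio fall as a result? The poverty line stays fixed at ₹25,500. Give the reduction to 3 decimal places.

Before: below the line — ₹18,500, ₹22,500, ₹23,000; headcount ratio = 0.42857.
After the ₹4,000 transfer: below the line — ₹22,500; headcount ratio = 0.14286.
Reduction = 0.42857 − 0.14286 = 0.286.

0.286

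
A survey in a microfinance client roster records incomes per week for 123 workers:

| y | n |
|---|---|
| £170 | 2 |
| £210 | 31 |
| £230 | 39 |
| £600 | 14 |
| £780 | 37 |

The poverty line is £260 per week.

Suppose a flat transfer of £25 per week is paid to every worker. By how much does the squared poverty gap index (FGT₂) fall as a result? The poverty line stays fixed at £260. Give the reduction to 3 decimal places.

0.012

Before: below the line — 2×£170, 31×£210, 39×£230; squared poverty gap index (FGT₂) = 0.01549.
After the £25 transfer: below the line — 2×£195, 31×£235, 39×£255; squared poverty gap index (FGT₂) = 0.00346.
Reduction = 0.01549 − 0.00346 = 0.012.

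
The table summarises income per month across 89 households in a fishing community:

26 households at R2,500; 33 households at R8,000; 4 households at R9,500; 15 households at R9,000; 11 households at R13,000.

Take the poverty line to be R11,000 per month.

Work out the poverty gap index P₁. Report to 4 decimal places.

0.3636

Below the line: 26×R2,500, 33×R8,000, 15×R9,000, 4×R9,500 (q = 78 of N = 89).
Normalized shortfalls: (11000−2500)/11000 = 0.7727 (×26); (11000−8000)/11000 = 0.2727 (×33); (11000−9000)/11000 = 0.1818 (×15); (11000−9500)/11000 = 0.1364 (×4).
Σ = 32.363636. Dividing by the full population N = 89 gives P₁ = 0.3636.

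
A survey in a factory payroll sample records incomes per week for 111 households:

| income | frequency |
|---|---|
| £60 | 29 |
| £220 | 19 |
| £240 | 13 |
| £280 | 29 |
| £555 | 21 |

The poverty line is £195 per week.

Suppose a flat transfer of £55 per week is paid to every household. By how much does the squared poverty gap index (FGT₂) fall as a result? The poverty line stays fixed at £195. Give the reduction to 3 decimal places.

0.081

Before: below the line — 29×£60; squared poverty gap index (FGT₂) = 0.12522.
After the £55 transfer: below the line — 29×£115; squared poverty gap index (FGT₂) = 0.04397.
Reduction = 0.12522 − 0.04397 = 0.081.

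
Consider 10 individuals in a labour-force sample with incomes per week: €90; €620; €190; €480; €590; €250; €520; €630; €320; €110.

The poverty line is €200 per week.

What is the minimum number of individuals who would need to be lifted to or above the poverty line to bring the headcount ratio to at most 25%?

1

Currently q = 3 of N = 10 are below the line (H = 0.300).
A headcount ratio of at most 25% allows at most ⌊0.25 × 10⌋ = 2 poor individuals.
So at least 3 − 2 = 1 must be lifted.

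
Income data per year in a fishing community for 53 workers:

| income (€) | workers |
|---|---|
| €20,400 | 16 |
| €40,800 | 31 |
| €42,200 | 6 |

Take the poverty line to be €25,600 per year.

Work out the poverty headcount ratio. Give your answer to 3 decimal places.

0.302

16 of the 53 workers have income below €25,600.
H = 16/53 = 0.302.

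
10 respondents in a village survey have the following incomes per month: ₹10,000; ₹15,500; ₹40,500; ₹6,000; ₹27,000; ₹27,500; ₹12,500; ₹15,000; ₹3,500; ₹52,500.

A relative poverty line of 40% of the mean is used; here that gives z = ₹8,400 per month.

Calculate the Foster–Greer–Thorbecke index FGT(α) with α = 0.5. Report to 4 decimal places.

0.1298

Below the line: ₹3,500, ₹6,000 (q = 2 of N = 10).
Shortfall ratios: (8400−3500)/8400 = 0.5833; (8400−6000)/8400 = 0.2857.
Raised to α = 0.5: 0.76376; 0.53452.
Sum = 1.298285; FGT(0.5) = 1.298285 / 10 = 0.1298.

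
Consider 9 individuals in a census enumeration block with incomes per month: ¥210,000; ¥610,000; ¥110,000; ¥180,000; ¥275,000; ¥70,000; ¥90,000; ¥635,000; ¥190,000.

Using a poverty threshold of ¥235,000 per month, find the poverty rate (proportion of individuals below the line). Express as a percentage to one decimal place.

6 of the 9 individuals have income below ¥235,000.
H = 6/9 = 66.7%.

66.7%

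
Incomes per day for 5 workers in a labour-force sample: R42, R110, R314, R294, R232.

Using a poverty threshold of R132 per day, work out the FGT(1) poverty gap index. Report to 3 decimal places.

0.170

Below the line: R42, R110 (q = 2 of N = 5).
Shortfall ratios: (132−42)/132 = 0.6818; (132−110)/132 = 0.1667.
Σ = 0.848485. Dividing by the full population N = 5 gives P₁ = 0.170.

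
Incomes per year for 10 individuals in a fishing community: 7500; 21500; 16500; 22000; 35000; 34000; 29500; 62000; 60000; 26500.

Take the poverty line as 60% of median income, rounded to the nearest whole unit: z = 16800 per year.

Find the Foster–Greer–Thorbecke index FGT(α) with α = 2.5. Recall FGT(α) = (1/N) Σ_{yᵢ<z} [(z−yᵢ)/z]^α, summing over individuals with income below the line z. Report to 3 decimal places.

Incomes under z: 7500, 16500 (q = 2 of N = 10).
Relative gaps: (16800−7500)/16800 = 0.5536; (16800−16500)/16800 = 0.0179.
Raised to α = 2.5: 0.22800; 0.00004.
Sum = 0.228042; FGT(2.5) = 0.228042 / 10 = 0.023.

0.023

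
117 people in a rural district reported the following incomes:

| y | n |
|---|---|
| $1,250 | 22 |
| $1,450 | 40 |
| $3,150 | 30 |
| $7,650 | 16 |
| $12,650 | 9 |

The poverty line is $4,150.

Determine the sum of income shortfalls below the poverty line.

Incomes under z: 22×$1,250, 40×$1,450, 30×$3,150 (q = 92 of N = 117).
Individual gaps: 22×(4150−1250) = 63800; 40×(4150−1450) = 108000; 30×(4150−3150) = 30000.
Aggregate gap = $201,800.

$201,800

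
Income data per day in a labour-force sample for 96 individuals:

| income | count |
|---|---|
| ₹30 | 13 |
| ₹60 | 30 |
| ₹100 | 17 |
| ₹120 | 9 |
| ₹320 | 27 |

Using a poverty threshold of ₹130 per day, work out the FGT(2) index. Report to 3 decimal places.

Below the line: 13×₹30, 30×₹60, 17×₹100, 9×₹120 (q = 69 of N = 96).
Shortfall ratios: (130−30)/130 = 0.7692 (×13); (130−60)/130 = 0.5385 (×30); (130−100)/130 = 0.2308 (×17); (130−120)/130 = 0.0769 (×9).
Squared: 0.5917 (×13); 0.2899 (×30); 0.0533 (×17); 0.0059 (×9).
Sum = 17.349112; P₂ = 17.349112 / 96 = 0.181.

0.181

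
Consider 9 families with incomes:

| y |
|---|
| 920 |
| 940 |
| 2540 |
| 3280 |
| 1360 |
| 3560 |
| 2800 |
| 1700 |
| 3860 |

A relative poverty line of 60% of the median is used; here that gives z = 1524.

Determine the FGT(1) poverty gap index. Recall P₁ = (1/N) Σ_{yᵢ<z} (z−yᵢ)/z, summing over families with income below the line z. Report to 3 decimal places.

0.099

Below the line: 920, 940, 1360 (q = 3 of N = 9).
Shortfall ratios: (1524−920)/1524 = 0.3963; (1524−940)/1524 = 0.3832; (1524−1360)/1524 = 0.1076.
Σ = 0.887139. Dividing by the full population N = 9 gives P₁ = 0.099.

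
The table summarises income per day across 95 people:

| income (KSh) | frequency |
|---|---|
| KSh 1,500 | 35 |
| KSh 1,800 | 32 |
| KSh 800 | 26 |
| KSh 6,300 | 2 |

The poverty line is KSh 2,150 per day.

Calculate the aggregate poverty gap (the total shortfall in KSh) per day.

Below the line: 26×KSh 800, 35×KSh 1,500, 32×KSh 1,800 (q = 93 of N = 95).
Individual gaps: 26×(2150−800) = 35100; 35×(2150−1500) = 22750; 32×(2150−1800) = 11200.
Aggregate gap = KSh 69,050.

KSh 69,050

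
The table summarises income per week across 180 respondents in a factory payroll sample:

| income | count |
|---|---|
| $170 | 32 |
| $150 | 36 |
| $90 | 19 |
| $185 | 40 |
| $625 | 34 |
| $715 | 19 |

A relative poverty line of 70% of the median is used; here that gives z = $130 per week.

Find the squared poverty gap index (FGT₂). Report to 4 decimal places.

Below z: 19×$90 (q = 19 of N = 180).
Gap ratios (z−y)/z: (130−90)/130 = 0.3077 (×19).
Squared: 0.0947 (×19).
Sum = 1.798817; P₂ = 1.798817 / 180 = 0.0100.

0.0100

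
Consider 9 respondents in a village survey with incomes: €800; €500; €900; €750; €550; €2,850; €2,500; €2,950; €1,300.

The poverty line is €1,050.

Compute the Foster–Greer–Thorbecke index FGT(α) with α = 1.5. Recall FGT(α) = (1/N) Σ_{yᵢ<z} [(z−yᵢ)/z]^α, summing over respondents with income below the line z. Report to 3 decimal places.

Poor units: €500, €550, €750, €800, €900 (q = 5 of N = 9).
Shortfall ratios: (1050−500)/1050 = 0.5238; (1050−550)/1050 = 0.4762; (1050−750)/1050 = 0.2857; (1050−800)/1050 = 0.2381; (1050−900)/1050 = 0.1429.
Raised to α = 1.5: 0.37911; 0.32860; 0.15272; 0.11618; 0.05399.
Sum = 1.030602; FGT(1.5) = 1.030602 / 9 = 0.115.

0.115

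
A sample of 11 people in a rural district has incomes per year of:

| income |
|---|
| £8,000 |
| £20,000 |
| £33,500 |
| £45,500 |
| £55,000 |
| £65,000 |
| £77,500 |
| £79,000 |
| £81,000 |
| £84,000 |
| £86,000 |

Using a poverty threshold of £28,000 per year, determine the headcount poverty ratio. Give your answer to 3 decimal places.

0.182

2 of the 11 people have income below £28,000.
H = 2/11 = 0.182.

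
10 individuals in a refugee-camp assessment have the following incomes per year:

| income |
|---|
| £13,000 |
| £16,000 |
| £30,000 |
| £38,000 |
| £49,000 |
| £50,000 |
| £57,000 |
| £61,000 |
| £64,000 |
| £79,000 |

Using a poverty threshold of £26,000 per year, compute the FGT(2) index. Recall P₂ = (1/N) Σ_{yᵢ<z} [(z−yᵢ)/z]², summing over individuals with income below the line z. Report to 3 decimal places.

0.040

Below the line: £13,000, £16,000 (q = 2 of N = 10).
Normalized shortfalls: (26000−13000)/26000 = 0.5000; (26000−16000)/26000 = 0.3846.
Squared: 0.2500; 0.1479.
Sum = 0.397929; P₂ = 0.397929 / 10 = 0.040.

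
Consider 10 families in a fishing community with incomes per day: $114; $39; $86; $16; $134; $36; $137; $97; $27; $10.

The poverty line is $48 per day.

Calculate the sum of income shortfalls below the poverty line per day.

Incomes under z: $10, $16, $27, $36, $39 (q = 5 of N = 10).
Individual gaps: 48−10 = 38; 48−16 = 32; 48−27 = 21; 48−36 = 12; 48−39 = 9.
Aggregate gap = $112.

$112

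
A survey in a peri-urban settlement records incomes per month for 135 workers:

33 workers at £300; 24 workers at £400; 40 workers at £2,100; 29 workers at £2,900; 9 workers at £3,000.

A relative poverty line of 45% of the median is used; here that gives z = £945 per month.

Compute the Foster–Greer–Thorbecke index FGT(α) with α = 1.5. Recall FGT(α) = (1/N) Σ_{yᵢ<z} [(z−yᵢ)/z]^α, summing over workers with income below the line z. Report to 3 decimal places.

0.216

Poor units: 33×£300, 24×£400 (q = 57 of N = 135).
Normalized shortfalls: (945−300)/945 = 0.6825 (×33); (945−400)/945 = 0.5767 (×24).
Raised to α = 1.5: 0.56389 (×33); 0.43797 (×24).
Sum = 29.119606; FGT(1.5) = 29.119606 / 135 = 0.216.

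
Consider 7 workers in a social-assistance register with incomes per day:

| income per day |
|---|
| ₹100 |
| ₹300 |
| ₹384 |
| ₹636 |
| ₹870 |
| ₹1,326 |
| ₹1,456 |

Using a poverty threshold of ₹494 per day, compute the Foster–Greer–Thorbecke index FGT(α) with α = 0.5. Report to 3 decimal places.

Below z: ₹100, ₹300, ₹384 (q = 3 of N = 7).
Shortfall ratios: (494−100)/494 = 0.7976; (494−300)/494 = 0.3927; (494−384)/494 = 0.2227.
Raised to α = 0.5: 0.89307; 0.62667; 0.47188.
Sum = 1.991617; FGT(0.5) = 1.991617 / 7 = 0.285.

0.285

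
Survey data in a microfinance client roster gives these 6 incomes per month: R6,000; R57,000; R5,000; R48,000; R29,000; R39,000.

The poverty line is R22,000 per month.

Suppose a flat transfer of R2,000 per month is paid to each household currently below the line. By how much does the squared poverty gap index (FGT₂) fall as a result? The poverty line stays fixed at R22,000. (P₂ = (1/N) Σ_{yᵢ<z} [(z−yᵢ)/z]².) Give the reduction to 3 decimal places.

Before: below the line — R5,000, R6,000; squared poverty gap index (FGT₂) = 0.18767.
After the R2,000 transfer: below the line — R7,000, R8,000; squared poverty gap index (FGT₂) = 0.14497.
Reduction = 0.18767 − 0.14497 = 0.043.

0.043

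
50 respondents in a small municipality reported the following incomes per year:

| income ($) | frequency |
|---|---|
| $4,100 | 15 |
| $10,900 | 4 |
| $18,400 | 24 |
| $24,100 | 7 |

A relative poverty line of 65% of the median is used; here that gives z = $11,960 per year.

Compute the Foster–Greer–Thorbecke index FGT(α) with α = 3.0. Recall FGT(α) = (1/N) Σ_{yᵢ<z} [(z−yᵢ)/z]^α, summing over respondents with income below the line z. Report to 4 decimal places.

Poor units: 15×$4,100, 4×$10,900 (q = 19 of N = 50).
Normalized shortfalls: (11960−4100)/11960 = 0.6572 (×15); (11960−10900)/11960 = 0.0886 (×4).
Raised to α = 3.0: 0.28384 (×15); 0.00070 (×4).
Sum = 4.260390; FGT(3.0) = 4.260390 / 50 = 0.0852.

0.0852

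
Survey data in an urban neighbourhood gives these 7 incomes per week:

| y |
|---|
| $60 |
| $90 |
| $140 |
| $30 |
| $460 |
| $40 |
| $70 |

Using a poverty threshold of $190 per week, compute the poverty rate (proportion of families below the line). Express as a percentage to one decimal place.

85.7%

6 of the 7 families have income below $190.
H = 6/7 = 85.7%.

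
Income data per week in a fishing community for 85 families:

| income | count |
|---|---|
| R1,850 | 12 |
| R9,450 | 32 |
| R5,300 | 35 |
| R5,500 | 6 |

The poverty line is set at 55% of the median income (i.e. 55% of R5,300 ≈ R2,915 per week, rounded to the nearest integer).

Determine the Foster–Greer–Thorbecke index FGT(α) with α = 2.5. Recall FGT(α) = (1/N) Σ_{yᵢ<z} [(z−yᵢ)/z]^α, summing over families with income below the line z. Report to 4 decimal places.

Incomes under z: 12×R1,850 (q = 12 of N = 85).
Shortfall ratios: (2915−1850)/2915 = 0.3654 (×12).
Raised to α = 2.5: 0.08068 (×12).
Sum = 0.968186; FGT(2.5) = 0.968186 / 85 = 0.0114.

0.0114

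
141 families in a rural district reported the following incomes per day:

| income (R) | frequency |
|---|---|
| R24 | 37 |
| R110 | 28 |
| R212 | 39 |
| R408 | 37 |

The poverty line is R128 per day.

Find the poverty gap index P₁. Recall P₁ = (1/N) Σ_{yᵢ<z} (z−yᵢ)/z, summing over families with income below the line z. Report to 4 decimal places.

Below z: 37×R24, 28×R110 (q = 65 of N = 141).
Relative gaps: (128−24)/128 = 0.8125 (×37); (128−110)/128 = 0.1406 (×28).
Sum of shortfalls = 34.000000; P₁ averages over all N: 34.000000 / 141 = 0.2411.

0.2411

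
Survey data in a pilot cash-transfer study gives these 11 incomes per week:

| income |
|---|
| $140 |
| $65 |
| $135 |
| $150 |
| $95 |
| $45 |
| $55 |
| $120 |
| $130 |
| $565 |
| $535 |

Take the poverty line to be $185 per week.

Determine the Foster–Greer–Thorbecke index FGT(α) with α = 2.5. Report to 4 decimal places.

0.1473

Poor units: $45, $55, $65, $95, $120, $130, $135, $140, $150 (q = 9 of N = 11).
Relative gaps: (185−45)/185 = 0.7568; (185−55)/185 = 0.7027; (185−65)/185 = 0.6486; (185−95)/185 = 0.4865; (185−120)/185 = 0.3514; (185−130)/185 = 0.2973; (185−135)/185 = 0.2703; (185−140)/185 = 0.2432; (185−150)/185 = 0.1892.
Raised to α = 2.5: 0.49819; 0.41393; 0.33886; 0.16507; 0.07317; 0.04819; 0.03797; 0.02918; 0.01557.
Sum = 1.620143; FGT(2.5) = 1.620143 / 11 = 0.1473.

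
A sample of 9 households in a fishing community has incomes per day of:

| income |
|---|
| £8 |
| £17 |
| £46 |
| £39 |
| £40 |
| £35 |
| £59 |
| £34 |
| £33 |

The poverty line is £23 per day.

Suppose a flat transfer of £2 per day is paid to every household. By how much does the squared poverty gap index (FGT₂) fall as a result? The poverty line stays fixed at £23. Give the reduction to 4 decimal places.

0.0160

Before: below the line — £8, £17; squared poverty gap index (FGT₂) = 0.054820.
After the £2 transfer: below the line — £10, £19; squared poverty gap index (FGT₂) = 0.038857.
Reduction = 0.054820 − 0.038857 = 0.0160.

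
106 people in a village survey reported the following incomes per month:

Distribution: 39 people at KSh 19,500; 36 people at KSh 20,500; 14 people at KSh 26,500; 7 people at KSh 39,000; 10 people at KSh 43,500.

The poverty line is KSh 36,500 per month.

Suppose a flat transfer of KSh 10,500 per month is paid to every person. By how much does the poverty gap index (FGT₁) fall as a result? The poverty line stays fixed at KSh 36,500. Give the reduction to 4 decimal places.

0.2397

Before: below the line — 39×KSh 19,500, 36×KSh 20,500, 14×KSh 26,500; poverty gap index (FGT₁) = 0.356423.
After the KSh 10,500 transfer: below the line — 39×KSh 30,000, 36×KSh 31,000; poverty gap index (FGT₁) = 0.116697.
Reduction = 0.356423 − 0.116697 = 0.2397.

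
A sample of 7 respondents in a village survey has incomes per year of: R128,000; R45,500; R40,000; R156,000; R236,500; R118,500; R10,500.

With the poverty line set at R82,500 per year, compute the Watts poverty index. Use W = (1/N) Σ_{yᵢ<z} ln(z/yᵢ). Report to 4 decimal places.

0.4829

Below z: R10,500, R40,000, R45,500 (q = 3 of N = 7).
ln(z/y) terms: ln(82500/10500) = 2.0614; ln(82500/40000) = 0.7239; ln(82500/45500) = 0.5951.
W = 3.380428 / 7 = 0.4829.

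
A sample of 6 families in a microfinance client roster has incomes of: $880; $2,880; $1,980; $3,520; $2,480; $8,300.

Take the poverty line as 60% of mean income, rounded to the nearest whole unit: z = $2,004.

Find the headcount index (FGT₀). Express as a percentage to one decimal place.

33.3%

2 of the 6 families have income below $2,004.
H = 2/6 = 33.3%.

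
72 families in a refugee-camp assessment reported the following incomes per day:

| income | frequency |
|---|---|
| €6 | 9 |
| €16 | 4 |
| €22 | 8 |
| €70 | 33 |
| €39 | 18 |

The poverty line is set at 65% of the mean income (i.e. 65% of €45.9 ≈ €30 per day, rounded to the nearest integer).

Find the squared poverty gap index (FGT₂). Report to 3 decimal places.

Below z: 9×€6, 4×€16, 8×€22 (q = 21 of N = 72).
Shortfall ratios: (30−6)/30 = 0.8000 (×9); (30−16)/30 = 0.4667 (×4); (30−22)/30 = 0.2667 (×8).
Squared: 0.6400 (×9); 0.2178 (×4); 0.0711 (×8).
Sum = 7.200000; P₂ = 7.200000 / 72 = 0.100.

0.100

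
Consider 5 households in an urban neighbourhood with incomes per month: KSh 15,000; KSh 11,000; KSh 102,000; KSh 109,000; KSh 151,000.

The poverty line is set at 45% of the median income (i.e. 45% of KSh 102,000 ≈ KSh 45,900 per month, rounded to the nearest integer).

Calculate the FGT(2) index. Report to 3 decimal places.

Below z: KSh 11,000, KSh 15,000 (q = 2 of N = 5).
Relative gaps: (45900−11000)/45900 = 0.7603; (45900−15000)/45900 = 0.6732.
Squared: 0.5781; 0.4532.
Sum = 1.031332; P₂ = 1.031332 / 5 = 0.206.

0.206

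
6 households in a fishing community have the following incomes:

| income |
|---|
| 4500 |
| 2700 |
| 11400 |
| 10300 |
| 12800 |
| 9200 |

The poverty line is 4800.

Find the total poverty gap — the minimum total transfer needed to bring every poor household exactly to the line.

Below z: 2700, 4500 (q = 2 of N = 6).
Individual gaps: 4800−2700 = 2100; 4800−4500 = 300.
Aggregate gap = 2400.

2400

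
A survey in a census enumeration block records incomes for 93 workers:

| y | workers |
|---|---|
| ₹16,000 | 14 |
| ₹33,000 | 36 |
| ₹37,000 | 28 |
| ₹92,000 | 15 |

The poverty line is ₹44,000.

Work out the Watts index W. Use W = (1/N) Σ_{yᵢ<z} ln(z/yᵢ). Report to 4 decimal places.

Incomes under z: 14×₹16,000, 36×₹33,000, 28×₹37,000 (q = 78 of N = 93).
ln(z/y) terms: ln(44000/16000) = 1.0116 (×14); ln(44000/33000) = 0.2877 (×36); ln(44000/37000) = 0.1733 (×28).
W = 29.370576 / 93 = 0.3158.

0.3158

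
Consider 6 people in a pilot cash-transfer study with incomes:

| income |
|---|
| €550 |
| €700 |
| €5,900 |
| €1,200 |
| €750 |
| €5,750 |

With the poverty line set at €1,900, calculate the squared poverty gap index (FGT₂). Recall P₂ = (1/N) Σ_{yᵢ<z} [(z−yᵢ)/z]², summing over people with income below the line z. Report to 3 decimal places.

Poor units: €550, €700, €750, €1,200 (q = 4 of N = 6).
Shortfall ratios: (1900−550)/1900 = 0.7105; (1900−700)/1900 = 0.6316; (1900−750)/1900 = 0.6053; (1900−1200)/1900 = 0.3684.
Squared: 0.5048; 0.3989; 0.3663; 0.1357.
Sum = 1.405817; P₂ = 1.405817 / 6 = 0.234.

0.234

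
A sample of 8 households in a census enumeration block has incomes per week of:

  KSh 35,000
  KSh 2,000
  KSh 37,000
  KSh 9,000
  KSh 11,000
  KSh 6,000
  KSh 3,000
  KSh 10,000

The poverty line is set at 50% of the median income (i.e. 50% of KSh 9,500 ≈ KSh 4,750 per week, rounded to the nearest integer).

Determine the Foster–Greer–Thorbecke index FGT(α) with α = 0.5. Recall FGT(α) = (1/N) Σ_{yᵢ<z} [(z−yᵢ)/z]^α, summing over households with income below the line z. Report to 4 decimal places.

Poor units: KSh 2,000, KSh 3,000 (q = 2 of N = 8).
Shortfall ratios: (4750−2000)/4750 = 0.5789; (4750−3000)/4750 = 0.3684.
Raised to α = 0.5: 0.76089; 0.60698.
Sum = 1.367863; FGT(0.5) = 1.367863 / 8 = 0.1710.

0.1710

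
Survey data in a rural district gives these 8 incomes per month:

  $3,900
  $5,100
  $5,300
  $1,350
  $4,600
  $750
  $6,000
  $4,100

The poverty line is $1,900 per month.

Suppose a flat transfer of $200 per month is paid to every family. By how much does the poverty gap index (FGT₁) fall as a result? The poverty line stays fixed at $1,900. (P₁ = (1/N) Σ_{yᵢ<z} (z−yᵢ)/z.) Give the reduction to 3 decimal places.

0.026

Before: below the line — $750, $1,350; poverty gap index (FGT₁) = 0.11184.
After the $200 transfer: below the line — $950, $1,550; poverty gap index (FGT₁) = 0.08553.
Reduction = 0.11184 − 0.08553 = 0.026.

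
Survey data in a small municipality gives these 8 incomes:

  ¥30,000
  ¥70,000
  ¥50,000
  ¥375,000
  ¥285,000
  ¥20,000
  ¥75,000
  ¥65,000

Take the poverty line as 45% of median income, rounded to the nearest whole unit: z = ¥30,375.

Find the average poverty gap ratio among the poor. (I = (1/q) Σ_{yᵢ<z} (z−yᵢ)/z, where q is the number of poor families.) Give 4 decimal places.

Below z: ¥20,000, ¥30,000 (q = 2 of N = 8).
Relative gaps: 0.3416, 0.0123; sum = 0.353909.
I averages over the q = 2 poor units only: 0.353909 / 2 = 0.1770.

0.1770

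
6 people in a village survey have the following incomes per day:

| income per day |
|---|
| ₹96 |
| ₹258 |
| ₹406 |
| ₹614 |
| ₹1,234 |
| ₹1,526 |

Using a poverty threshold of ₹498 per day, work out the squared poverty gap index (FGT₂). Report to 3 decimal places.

0.153

Below the line: ₹96, ₹258, ₹406 (q = 3 of N = 6).
Relative gaps: (498−96)/498 = 0.8072; (498−258)/498 = 0.4819; (498−406)/498 = 0.1847.
Squared: 0.6516; 0.2323; 0.0341.
Sum = 0.918001; P₂ = 0.918001 / 6 = 0.153.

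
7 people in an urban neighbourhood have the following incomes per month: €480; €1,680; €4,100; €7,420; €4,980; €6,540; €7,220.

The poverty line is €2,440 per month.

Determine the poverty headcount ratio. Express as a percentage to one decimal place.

2 of the 7 people have income below €2,440.
H = 2/7 = 28.6%.

28.6%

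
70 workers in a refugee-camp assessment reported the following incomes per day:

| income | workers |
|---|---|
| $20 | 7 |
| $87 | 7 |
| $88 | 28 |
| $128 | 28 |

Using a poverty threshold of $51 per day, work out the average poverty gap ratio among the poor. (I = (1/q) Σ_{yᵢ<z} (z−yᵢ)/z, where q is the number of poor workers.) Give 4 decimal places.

0.6078

Below z: 7×$20 (q = 7 of N = 70).
Shortfall ratios (z−y)/z: 0.6078 (×7); sum = 4.254902.
I averages over the q = 7 poor units only: 4.254902 / 7 = 0.6078.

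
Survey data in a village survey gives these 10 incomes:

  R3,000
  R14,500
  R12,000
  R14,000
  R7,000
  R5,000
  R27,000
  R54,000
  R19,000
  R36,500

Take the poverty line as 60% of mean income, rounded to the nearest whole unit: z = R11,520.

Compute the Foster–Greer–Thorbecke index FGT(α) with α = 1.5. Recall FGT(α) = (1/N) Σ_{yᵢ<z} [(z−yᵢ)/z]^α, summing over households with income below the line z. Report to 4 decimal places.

0.1308

Incomes under z: R3,000, R5,000, R7,000 (q = 3 of N = 10).
Gap ratios (z−y)/z: (11520−3000)/11520 = 0.7396; (11520−5000)/11520 = 0.5660; (11520−7000)/11520 = 0.3924.
Raised to α = 1.5: 0.63603; 0.42579; 0.24577.
Sum = 1.307592; FGT(1.5) = 1.307592 / 10 = 0.1308.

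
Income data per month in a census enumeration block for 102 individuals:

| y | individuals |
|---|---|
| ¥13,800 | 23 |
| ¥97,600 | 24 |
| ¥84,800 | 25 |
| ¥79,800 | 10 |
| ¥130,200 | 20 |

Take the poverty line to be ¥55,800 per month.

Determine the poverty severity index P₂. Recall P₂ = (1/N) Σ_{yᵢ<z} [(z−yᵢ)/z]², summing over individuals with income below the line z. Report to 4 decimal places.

Below the line: 23×¥13,800 (q = 23 of N = 102).
Relative gaps: (55800−13800)/55800 = 0.7527 (×23).
Squared: 0.5665 (×23).
Sum = 13.030408; P₂ = 13.030408 / 102 = 0.1277.

0.1277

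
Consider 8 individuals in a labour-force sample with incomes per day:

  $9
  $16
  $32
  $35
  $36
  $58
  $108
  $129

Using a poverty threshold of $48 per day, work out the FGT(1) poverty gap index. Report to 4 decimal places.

Below z: $9, $16, $32, $35, $36 (q = 5 of N = 8).
Relative gaps: (48−9)/48 = 0.8125; (48−16)/48 = 0.6667; (48−32)/48 = 0.3333; (48−35)/48 = 0.2708; (48−36)/48 = 0.2500.
Σ = 2.333333. Dividing by the full population N = 8 gives P₁ = 0.2917.

0.2917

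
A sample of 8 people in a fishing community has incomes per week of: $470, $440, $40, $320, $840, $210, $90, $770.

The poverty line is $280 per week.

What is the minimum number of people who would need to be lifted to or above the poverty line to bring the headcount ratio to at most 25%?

3 of the 8 people are poor, so H = 3/8 = 0.375.
A headcount ratio of at most 25% allows at most ⌊0.25 × 8⌋ = 2 poor people.
So at least 3 − 2 = 1 must be lifted.

1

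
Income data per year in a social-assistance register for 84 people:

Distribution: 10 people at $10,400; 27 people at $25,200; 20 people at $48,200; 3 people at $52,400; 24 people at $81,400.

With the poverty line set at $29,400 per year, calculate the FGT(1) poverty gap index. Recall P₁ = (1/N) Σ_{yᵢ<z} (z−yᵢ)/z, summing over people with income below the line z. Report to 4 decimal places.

Poor units: 10×$10,400, 27×$25,200 (q = 37 of N = 84).
Normalized shortfalls: (29400−10400)/29400 = 0.6463 (×10); (29400−25200)/29400 = 0.1429 (×27).
Σ = 10.319728. Dividing by the full population N = 84 gives P₁ = 0.1229.

0.1229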